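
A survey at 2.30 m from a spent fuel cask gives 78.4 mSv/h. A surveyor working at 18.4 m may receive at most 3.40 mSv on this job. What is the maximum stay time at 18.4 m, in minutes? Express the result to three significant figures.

Intensity scales as (d₁/d₂)², so rate at 18.4 m:
(2.30/18.4)² = 0.01562, so 78.4 × 0.01562 = 1.225 mSv/h.
Stay time = 3.40 mSv ÷ 1.225 mSv/h = 2.776 h = 166.6 min.

167 min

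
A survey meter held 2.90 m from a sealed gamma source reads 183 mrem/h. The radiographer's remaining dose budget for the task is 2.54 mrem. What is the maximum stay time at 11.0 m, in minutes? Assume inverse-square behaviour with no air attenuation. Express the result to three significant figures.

Since intensity falls as 1/r², rate at 11.0 m:
183 × (2.90/11.0)² = 183 × 0.06950 = 12.72 mrem/h.
Stay time = 2.54 mrem ÷ 12.72 mrem/h = 0.1997 h = 11.98 min.

12.0 min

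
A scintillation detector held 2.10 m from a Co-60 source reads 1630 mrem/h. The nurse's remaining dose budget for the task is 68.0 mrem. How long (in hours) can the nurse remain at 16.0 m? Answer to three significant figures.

2.42 h

Applying the 1/r² law, rate at 16.0 m:
(2.10/16.0)² = 0.01723, so 1630 × 0.01723 = 28.08 mrem/h.
Stay time = 68.0 mrem ÷ 28.08 mrem/h = 2.422 h.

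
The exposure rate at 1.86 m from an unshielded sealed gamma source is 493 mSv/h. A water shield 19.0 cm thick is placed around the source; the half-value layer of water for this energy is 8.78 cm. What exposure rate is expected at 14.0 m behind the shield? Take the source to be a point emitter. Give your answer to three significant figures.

1.94 mSv/h

Distance alone: 493 × (1.86/14.0)² = 493 × 0.01765 = 8.701 mSv/h.
Shield: 19.0/8.78 = 2.164 half-value layers → attenuation 2^(−2.164) = 0.2231.
Combined: 8.701 × 0.2231 = 1.941 mSv/h.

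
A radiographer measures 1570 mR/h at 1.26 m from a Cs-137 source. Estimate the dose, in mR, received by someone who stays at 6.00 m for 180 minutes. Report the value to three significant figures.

Intensity scales as (d₁/d₂)², so rate at 6.00 m:
(1.26/6.00)² = 0.04410, so 1570 × 0.04410 = 69.24 mR/h.
Dose = rate × time = 69.24 mR/h × 3.000 h = 207.7 mR.

208 mR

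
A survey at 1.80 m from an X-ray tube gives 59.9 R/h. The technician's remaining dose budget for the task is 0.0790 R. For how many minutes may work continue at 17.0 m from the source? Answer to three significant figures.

Intensity scales as (d₁/d₂)², so rate at 17.0 m:
59.9 × (1.80/17.0)² = 59.9 × 0.01121 = 0.6715 R/h.
Stay time = 0.0790 R ÷ 0.6715 R/h = 0.1176 h = 7.056 min.

7.06 min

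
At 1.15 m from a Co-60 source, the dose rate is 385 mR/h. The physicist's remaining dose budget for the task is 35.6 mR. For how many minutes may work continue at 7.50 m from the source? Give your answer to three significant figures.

236 min

Intensity scales as (d₁/d₂)², so rate at 7.50 m:
(1.15/7.50)² = 0.02351, so 385 × 0.02351 = 9.051 mR/h.
Stay time = 35.6 mR ÷ 9.051 mR/h = 3.933 h = 236.0 min.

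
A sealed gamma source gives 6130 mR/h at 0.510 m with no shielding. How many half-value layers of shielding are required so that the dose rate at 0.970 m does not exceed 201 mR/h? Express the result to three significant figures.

At 0.970 m, distance alone gives 6130 × (0.510/0.970)² = 6130 × 0.2764 = 1694 mR/h.
Further attenuation needed: 1694/201 = 8.428.
n = log₂(8.428) = 3.075 half-value layers.

3.08 half-value layers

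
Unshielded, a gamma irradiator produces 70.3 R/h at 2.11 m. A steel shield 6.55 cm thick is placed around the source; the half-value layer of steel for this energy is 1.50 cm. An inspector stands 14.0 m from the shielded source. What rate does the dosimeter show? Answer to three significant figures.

Distance alone: 70.3 × (2.11/14.0)² = 70.3 × 0.02271 = 1.597 R/h.
Shield: 6.55/1.50 = 4.367 half-value layers → attenuation 2^(−4.367) = 0.04846.
Combined: 1.597 × 0.04846 = 0.07739 R/h.

0.0774 R/h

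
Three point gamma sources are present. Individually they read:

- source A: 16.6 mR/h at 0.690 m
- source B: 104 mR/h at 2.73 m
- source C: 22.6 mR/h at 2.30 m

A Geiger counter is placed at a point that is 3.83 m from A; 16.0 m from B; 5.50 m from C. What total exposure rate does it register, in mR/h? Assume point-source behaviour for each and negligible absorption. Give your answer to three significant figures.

7.52 mR/h

Each source contributes Iᵢ·(dᵢ/rᵢ)²; contributions add.
A: 16.6 × (0.690/3.83)² = 0.5388 mR/h
B: 104 × (2.73/16.0)² = 3.028 mR/h
C: 22.6 × (2.30/5.50)² = 3.952 mR/h
Total = 0.5388 + 3.028 + 3.952 = 7.519 mR/h.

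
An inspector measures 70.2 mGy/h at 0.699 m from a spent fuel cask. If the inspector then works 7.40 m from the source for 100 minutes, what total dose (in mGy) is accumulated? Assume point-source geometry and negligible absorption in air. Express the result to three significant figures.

Applying the 1/r² law, rate at 7.40 m:
(0.699/7.40)² = 0.008923, so 70.2 × 0.008923 = 0.6264 mGy/h.
Dose = rate × time = 0.6264 mGy/h × 1.667 h = 1.044 mGy.

1.04 mGy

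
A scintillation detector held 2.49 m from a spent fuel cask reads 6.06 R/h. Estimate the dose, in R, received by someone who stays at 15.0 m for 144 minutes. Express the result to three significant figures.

Since intensity falls as 1/r², rate at 15.0 m:
6.06 × (2.49/15.0)² = 6.06 × 0.02756 = 0.1670 R/h.
Dose = rate × time = 0.1670 R/h × 2.400 h = 0.4008 R.

0.401 R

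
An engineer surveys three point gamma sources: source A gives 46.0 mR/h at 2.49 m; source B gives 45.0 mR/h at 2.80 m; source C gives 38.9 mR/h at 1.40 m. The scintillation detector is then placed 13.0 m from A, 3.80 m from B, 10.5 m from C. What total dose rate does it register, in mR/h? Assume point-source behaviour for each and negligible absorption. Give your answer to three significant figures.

By superposition, sum each source's inverse-square contribution:
A: 46.0 × (2.49/13.0)² = 1.688 mR/h
B: 45.0 × (2.80/3.80)² = 24.43 mR/h
C: 38.9 × (1.40/10.5)² = 0.6916 mR/h
Total = 1.688 + 24.43 + 0.6916 = 26.81 mR/h.

26.8 mR/h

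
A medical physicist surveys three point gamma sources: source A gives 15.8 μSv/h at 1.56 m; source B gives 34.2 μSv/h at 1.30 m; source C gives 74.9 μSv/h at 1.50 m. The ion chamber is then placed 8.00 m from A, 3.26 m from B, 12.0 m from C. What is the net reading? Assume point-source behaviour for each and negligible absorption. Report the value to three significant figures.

7.21 μSv/h

Each source contributes Iᵢ·(dᵢ/rᵢ)²; contributions add.
A: 15.8 × (1.56/8.00)² = 0.6008 μSv/h
B: 34.2 × (1.30/3.26)² = 5.438 μSv/h
C: 74.9 × (1.50/12.0)² = 1.170 μSv/h
Total = 0.6008 + 5.438 + 1.170 = 7.209 μSv/h.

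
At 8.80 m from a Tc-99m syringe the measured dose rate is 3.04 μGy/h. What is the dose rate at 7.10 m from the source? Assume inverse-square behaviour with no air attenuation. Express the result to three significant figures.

4.67 μGy/h

By the inverse-square law, scaling from 8.80 m to 7.10 m:
(8.80/7.10)² = 1.536, so 3.04 × 1.536 = 4.669 μGy/h.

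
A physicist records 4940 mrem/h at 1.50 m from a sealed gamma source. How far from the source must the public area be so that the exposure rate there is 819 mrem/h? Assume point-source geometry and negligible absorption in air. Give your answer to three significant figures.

By the inverse-square law, d₂ = d₁·√(I₁/I₂).
I₁/I₂ = 4940/819 = 6.032, so d₂ = 1.50 × √6.032 = 3.684 m.

3.68 m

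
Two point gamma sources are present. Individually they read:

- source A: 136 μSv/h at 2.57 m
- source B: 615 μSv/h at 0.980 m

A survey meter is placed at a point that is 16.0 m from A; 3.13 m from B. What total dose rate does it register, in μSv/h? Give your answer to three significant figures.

63.8 μSv/h

By superposition, sum each source's inverse-square contribution:
A: 136 × (2.57/16.0)² = 3.509 μSv/h
B: 615 × (0.980/3.13)² = 60.29 μSv/h
Total = 3.509 + 60.29 = 63.80 μSv/h.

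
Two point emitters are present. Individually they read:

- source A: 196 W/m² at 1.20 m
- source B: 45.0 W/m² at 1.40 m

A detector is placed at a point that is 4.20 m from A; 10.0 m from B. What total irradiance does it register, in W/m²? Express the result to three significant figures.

By superposition, sum each source's inverse-square contribution:
A: 196 × (1.20/4.20)² = 16.00 W/m²
B: 45.0 × (1.40/10.0)² = 0.8820 W/m²
Total = 16.00 + 0.8820 = 16.88 W/m².

16.9 W/m²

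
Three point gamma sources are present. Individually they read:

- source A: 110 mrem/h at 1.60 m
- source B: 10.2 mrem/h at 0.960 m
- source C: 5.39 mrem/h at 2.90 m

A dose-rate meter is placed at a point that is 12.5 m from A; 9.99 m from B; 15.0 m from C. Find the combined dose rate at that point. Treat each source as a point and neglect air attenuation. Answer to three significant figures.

Each source contributes Iᵢ·(dᵢ/rᵢ)²; contributions add.
A: 110 × (1.60/12.5)² = 1.802 mrem/h
B: 10.2 × (0.960/9.99)² = 0.09419 mrem/h
C: 5.39 × (2.90/15.0)² = 0.2015 mrem/h
Total = 1.802 + 0.09419 + 0.2015 = 2.098 mrem/h.

2.10 mrem/h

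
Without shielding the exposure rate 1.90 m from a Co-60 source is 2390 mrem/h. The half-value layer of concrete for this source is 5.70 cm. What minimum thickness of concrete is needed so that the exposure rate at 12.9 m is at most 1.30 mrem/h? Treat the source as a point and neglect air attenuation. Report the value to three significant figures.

At 12.9 m, distance alone gives 2390 × (1.90/12.9)² = 2390 × 0.02169 = 51.84 mrem/h.
Further attenuation needed: 51.84/1.30 = 39.88.
n = log₂(39.88) = 5.318 half-value layers.
Thickness = 5.318 × 5.70 cm = 30.31 cm.

30.3 cm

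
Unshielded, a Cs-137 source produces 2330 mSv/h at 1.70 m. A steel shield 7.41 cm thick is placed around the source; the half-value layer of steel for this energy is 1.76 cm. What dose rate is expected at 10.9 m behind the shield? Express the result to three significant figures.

3.06 mSv/h

Distance alone: (1.70/10.9)² = 0.02432, so 2330 × 0.02432 = 56.67 mSv/h.
Shield: 7.41/1.76 = 4.210 half-value layers → attenuation 2^(−4.210) = 0.05403.
Combined: 56.67 × 0.05403 = 3.062 mSv/h.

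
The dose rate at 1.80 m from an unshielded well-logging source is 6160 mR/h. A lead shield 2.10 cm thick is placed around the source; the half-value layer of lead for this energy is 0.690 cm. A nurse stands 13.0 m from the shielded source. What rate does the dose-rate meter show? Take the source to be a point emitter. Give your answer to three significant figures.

14.3 mR/h

Distance alone: 6160 × (1.80/13.0)² = 6160 × 0.01917 = 118.1 mR/h.
Shield: 2.10/0.690 = 3.043 half-value layers → attenuation 2^(−3.043) = 0.1213.
Combined: 118.1 × 0.1213 = 14.33 mR/h.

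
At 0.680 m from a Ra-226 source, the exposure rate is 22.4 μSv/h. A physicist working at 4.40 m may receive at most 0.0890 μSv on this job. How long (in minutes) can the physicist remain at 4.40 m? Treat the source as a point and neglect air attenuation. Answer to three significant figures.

Intensity scales as (d₁/d₂)², so rate at 4.40 m:
22.4 × (0.680/4.40)² = 22.4 × 0.02388 = 0.5349 μSv/h.
Stay time = 0.0890 μSv ÷ 0.5349 μSv/h = 0.1664 h = 9.984 min.

9.98 min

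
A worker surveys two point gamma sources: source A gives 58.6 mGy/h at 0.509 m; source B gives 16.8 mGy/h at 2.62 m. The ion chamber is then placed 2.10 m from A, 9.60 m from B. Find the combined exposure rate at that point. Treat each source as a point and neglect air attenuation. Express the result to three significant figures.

Each source contributes Iᵢ·(dᵢ/rᵢ)²; contributions add.
A: 58.6 × (0.509/2.10)² = 3.443 mGy/h
B: 16.8 × (2.62/9.60)² = 1.251 mGy/h
Total = 3.443 + 1.251 = 4.694 mGy/h.

4.69 mGy/h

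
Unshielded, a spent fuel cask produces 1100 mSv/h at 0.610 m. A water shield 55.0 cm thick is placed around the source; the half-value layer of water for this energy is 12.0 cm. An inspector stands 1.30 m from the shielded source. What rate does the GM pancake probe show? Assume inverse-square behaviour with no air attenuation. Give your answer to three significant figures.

10.1 mSv/h

Distance alone: (0.610/1.30)² = 0.2202, so 1100 × 0.2202 = 242.2 mSv/h.
Shield: 55.0/12.0 = 4.583 half-value layers → attenuation 2^(−4.583) = 0.04172.
Combined: 242.2 × 0.04172 = 10.10 mSv/h.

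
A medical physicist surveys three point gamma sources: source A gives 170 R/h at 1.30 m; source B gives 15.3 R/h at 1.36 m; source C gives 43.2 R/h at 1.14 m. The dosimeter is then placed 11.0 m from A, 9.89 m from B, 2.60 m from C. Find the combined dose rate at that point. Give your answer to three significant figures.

11.0 R/h

By superposition, sum each source's inverse-square contribution:
A: 170 × (1.30/11.0)² = 2.374 R/h
B: 15.3 × (1.36/9.89)² = 0.2893 R/h
C: 43.2 × (1.14/2.60)² = 8.305 R/h
Total = 2.374 + 0.2893 + 8.305 = 10.97 R/h.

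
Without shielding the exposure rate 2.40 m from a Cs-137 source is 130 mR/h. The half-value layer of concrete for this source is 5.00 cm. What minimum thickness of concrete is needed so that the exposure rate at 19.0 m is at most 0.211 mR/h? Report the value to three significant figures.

At 19.0 m, distance alone gives 130 × (2.40/19.0)² = 130 × 0.01596 = 2.075 mR/h.
Further attenuation needed: 2.075/0.211 = 9.834.
n = log₂(9.834) = 3.298 half-value layers.
Thickness = 3.298 × 5.00 cm = 16.49 cm.

16.5 cm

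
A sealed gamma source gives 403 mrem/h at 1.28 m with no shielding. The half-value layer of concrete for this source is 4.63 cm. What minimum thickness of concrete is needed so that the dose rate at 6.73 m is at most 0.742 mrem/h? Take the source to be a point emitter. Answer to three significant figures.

At 6.73 m, distance alone gives 403 × (1.28/6.73)² = 403 × 0.03617 = 14.58 mrem/h.
Further attenuation needed: 14.58/0.742 = 19.65.
n = log₂(19.65) = 4.296 half-value layers.
Thickness = 4.296 × 4.63 cm = 19.89 cm.

19.9 cm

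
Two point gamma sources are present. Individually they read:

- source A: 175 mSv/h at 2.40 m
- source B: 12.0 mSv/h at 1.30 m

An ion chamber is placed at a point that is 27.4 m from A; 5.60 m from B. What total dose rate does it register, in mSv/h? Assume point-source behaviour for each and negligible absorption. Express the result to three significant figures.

1.99 mSv/h

Each source contributes Iᵢ·(dᵢ/rᵢ)²; contributions add.
A: 175 × (2.40/27.4)² = 1.343 mSv/h
B: 12.0 × (1.30/5.60)² = 0.6467 mSv/h
Total = 1.343 + 0.6467 = 1.990 mSv/h.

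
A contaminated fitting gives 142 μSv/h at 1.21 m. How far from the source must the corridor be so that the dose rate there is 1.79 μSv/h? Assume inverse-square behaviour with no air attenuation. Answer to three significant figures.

10.8 m

By the inverse-square law, d₂ = d₁·√(I₁/I₂).
I₁/I₂ = 142/1.79 = 79.33, so d₂ = 1.21 × √79.33 = 10.78 m.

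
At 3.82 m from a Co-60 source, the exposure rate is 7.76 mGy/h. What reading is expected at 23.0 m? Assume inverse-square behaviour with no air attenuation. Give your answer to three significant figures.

Since intensity falls as 1/r², the rate at 23.0 m is
7.76 × (3.82/23.0)² = 7.76 × 0.02758 = 0.2140 mGy/h.

0.214 mGy/h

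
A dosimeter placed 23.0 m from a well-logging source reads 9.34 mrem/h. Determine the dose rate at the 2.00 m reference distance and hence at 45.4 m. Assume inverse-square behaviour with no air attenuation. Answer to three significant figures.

Since intensity falls as 1/r²,
At 2.00 m: (23.0/2.00)² = 132.2, so 9.34 × 132.2 = 1235 mrem/h
At 45.4 m: 1235 × (2.00/45.4)² = 1235 × 0.001941 = 2.397 mrem/h.

1240 mrem/h; 2.40 mrem/h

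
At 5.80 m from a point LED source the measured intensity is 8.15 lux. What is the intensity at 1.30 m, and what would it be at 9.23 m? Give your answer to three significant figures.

162 lux; 3.22 lux

Since intensity falls as 1/r²,
At 1.30 m: 8.15 × (5.80/1.30)² = 8.15 × 19.91 = 162.3 lux
At 9.23 m: (1.30/9.23)² = 0.01984, so 162.3 × 0.01984 = 3.220 lux.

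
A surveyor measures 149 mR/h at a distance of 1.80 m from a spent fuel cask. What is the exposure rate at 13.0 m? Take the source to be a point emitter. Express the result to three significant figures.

2.86 mR/h

Using I₁d₁² = I₂d₂², the rate at 13.0 m is
(1.80/13.0)² = 0.01917, so 149 × 0.01917 = 2.856 mR/h.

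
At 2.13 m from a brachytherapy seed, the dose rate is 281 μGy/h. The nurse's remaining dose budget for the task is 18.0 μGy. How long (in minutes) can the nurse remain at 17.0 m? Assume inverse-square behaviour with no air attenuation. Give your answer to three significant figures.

245 min

Since intensity falls as 1/r², rate at 17.0 m:
281 × (2.13/17.0)² = 281 × 0.01570 = 4.412 μGy/h.
Stay time = 18.0 μGy ÷ 4.412 μGy/h = 4.080 h = 244.8 min.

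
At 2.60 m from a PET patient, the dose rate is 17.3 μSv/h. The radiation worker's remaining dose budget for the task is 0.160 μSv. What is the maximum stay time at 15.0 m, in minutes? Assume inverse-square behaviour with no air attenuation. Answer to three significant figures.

Intensity scales as (d₁/d₂)², so rate at 15.0 m:
(2.60/15.0)² = 0.03004, so 17.3 × 0.03004 = 0.5197 μSv/h.
Stay time = 0.160 μSv ÷ 0.5197 μSv/h = 0.3079 h = 18.47 min.

18.5 min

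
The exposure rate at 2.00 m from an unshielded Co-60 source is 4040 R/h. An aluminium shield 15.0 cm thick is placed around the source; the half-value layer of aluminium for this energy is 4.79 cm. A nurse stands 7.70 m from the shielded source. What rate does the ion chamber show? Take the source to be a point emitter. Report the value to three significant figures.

Distance alone: 4040 × (2.00/7.70)² = 4040 × 0.06747 = 272.6 R/h.
Shield: 15.0/4.79 = 3.132 half-value layers → attenuation 2^(−3.132) = 0.1141.
Combined: 272.6 × 0.1141 = 31.10 R/h.

31.1 R/h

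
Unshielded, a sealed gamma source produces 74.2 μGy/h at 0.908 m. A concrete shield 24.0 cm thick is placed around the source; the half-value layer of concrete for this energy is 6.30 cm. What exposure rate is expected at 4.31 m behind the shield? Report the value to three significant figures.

Distance alone: (0.908/4.31)² = 0.04438, so 74.2 × 0.04438 = 3.293 μGy/h.
Shield: 24.0/6.30 = 3.810 half-value layers → attenuation 2^(−3.810) = 0.07130.
Combined: 3.293 × 0.07130 = 0.2348 μGy/h.

0.235 μGy/h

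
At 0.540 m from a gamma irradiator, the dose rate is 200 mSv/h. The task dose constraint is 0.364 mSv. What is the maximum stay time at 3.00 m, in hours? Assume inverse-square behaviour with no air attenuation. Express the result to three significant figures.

0.0562 h

Applying the 1/r² law, rate at 3.00 m:
200 × (0.540/3.00)² = 200 × 0.03240 = 6.480 mSv/h.
Stay time = 0.364 mSv ÷ 6.480 mSv/h = 0.05617 h.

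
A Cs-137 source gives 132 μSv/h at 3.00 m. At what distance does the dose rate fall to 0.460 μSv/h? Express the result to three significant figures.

50.8 m

Since intensity falls as 1/r², d₂ = d₁·√(I₁/I₂).
I₁/I₂ = 132/0.460 = 287.0, so d₂ = 3.00 × √287.0 = 50.82 m.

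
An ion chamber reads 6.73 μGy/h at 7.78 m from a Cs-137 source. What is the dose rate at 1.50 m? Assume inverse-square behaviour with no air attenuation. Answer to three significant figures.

Intensity scales as (d₁/d₂)², so the rate at 1.50 m is
6.73 × (7.78/1.50)² = 6.73 × 26.90 = 181.0 μGy/h.

181 μGy/h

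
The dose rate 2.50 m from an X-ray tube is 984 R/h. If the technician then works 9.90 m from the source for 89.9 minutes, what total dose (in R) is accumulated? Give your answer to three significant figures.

94.0 R

By the inverse-square law, rate at 9.90 m:
984 × (2.50/9.90)² = 984 × 0.06377 = 62.75 R/h.
Dose = rate × time = 62.75 R/h × 1.498 h = 94.00 R.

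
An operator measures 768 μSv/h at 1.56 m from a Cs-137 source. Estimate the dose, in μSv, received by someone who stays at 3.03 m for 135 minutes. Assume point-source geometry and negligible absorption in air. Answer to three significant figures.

458 μSv

Since intensity falls as 1/r², rate at 3.03 m:
(1.56/3.03)² = 0.2651, so 768 × 0.2651 = 203.6 μSv/h.
Dose = rate × time = 203.6 μSv/h × 2.250 h = 458.1 μSv.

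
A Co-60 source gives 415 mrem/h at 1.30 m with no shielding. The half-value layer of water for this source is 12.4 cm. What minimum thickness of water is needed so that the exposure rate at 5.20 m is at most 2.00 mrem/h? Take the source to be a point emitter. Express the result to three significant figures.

45.8 cm

At 5.20 m, distance alone gives (1.30/5.20)² = 0.06250, so 415 × 0.06250 = 25.94 mrem/h.
Further attenuation needed: 25.94/2.00 = 12.97.
n = log₂(12.97) = 3.697 half-value layers.
Thickness = 3.697 × 12.4 cm = 45.84 cm.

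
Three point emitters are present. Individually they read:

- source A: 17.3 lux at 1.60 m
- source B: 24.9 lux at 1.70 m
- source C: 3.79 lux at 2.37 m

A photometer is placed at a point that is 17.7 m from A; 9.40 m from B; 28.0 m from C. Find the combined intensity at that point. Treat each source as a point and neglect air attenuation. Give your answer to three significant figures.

0.983 lux

By superposition, sum each source's inverse-square contribution:
A: 17.3 × (1.60/17.7)² = 0.1414 lux
B: 24.9 × (1.70/9.40)² = 0.8144 lux
C: 3.79 × (2.37/28.0)² = 0.02715 lux
Total = 0.1414 + 0.8144 + 0.02715 = 0.9829 lux.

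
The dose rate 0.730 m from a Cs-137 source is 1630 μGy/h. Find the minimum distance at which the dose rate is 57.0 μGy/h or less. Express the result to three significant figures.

3.90 m

Since intensity falls as 1/r², d₂ = d₁·√(I₁/I₂).
I₁/I₂ = 1630/57.0 = 28.60, so d₂ = 0.730 × √28.60 = 3.904 m.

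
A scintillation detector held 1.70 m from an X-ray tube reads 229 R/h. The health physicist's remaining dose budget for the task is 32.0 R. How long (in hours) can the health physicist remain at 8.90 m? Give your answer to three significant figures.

3.83 h

By the inverse-square law, rate at 8.90 m:
(1.70/8.90)² = 0.03649, so 229 × 0.03649 = 8.356 R/h.
Stay time = 32.0 R ÷ 8.356 R/h = 3.830 h.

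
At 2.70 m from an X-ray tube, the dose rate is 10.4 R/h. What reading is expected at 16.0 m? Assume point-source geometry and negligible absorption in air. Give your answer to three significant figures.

0.296 R/h

Intensity scales as (d₁/d₂)², so the rate at 16.0 m is
(2.70/16.0)² = 0.02848, so 10.4 × 0.02848 = 0.2962 R/h.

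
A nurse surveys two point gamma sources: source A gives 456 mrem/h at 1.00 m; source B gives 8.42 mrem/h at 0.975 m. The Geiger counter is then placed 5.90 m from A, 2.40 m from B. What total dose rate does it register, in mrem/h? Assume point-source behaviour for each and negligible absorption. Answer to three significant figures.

14.5 mrem/h

Each source contributes Iᵢ·(dᵢ/rᵢ)²; contributions add.
A: 456 × (1.00/5.90)² = 13.10 mrem/h
B: 8.42 × (0.975/2.40)² = 1.390 mrem/h
Total = 13.10 + 1.390 = 14.49 mrem/h.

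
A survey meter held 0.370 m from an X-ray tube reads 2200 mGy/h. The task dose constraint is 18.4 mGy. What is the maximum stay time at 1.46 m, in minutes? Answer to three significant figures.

Applying the 1/r² law, rate at 1.46 m:
(0.370/1.46)² = 0.06422, so 2200 × 0.06422 = 141.3 mGy/h.
Stay time = 18.4 mGy ÷ 141.3 mGy/h = 0.1302 h = 7.812 min.

7.81 min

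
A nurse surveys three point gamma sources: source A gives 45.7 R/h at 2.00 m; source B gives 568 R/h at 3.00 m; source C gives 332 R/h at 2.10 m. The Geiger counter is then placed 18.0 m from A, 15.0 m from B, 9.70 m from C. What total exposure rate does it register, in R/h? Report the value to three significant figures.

38.8 R/h

Each source contributes Iᵢ·(dᵢ/rᵢ)²; contributions add.
A: 45.7 × (2.00/18.0)² = 0.5642 R/h
B: 568 × (3.00/15.0)² = 22.72 R/h
C: 332 × (2.10/9.70)² = 15.56 R/h
Total = 0.5642 + 22.72 + 15.56 = 38.84 R/h.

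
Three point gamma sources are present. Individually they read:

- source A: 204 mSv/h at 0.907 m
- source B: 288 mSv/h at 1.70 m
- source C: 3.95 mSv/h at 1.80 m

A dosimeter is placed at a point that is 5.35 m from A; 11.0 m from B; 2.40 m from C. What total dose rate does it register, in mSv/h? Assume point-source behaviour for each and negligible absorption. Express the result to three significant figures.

By superposition, sum each source's inverse-square contribution:
A: 204 × (0.907/5.35)² = 5.863 mSv/h
B: 288 × (1.70/11.0)² = 6.879 mSv/h
C: 3.95 × (1.80/2.40)² = 2.222 mSv/h
Total = 5.863 + 6.879 + 2.222 = 14.96 mSv/h.

15.0 mSv/h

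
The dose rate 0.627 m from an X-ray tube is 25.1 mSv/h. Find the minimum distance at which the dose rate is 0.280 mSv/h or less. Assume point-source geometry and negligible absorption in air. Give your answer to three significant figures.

5.94 m

Applying the 1/r² law, d₂ = d₁·√(I₁/I₂).
I₁/I₂ = 25.1/0.280 = 89.64, so d₂ = 0.627 × √89.64 = 5.936 m.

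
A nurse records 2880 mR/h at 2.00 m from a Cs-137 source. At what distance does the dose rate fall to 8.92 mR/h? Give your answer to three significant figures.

35.9 m

By the inverse-square law, d₂ = d₁·√(I₁/I₂).
I₁/I₂ = 2880/8.92 = 322.9, so d₂ = 2.00 × √322.9 = 35.94 m.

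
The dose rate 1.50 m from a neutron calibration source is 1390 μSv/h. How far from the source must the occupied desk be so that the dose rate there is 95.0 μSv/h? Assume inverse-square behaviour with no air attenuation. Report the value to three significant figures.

Applying the 1/r² law, d₂ = d₁·√(I₁/I₂).
I₁/I₂ = 1390/95.0 = 14.63, so d₂ = 1.50 × √14.63 = 5.737 m.

5.74 m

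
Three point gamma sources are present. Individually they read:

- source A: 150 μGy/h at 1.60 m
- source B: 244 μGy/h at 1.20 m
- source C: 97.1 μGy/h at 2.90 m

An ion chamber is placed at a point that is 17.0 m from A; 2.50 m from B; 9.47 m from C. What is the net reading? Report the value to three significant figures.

66.7 μGy/h

Each source contributes Iᵢ·(dᵢ/rᵢ)²; contributions add.
A: 150 × (1.60/17.0)² = 1.329 μGy/h
B: 244 × (1.20/2.50)² = 56.22 μGy/h
C: 97.1 × (2.90/9.47)² = 9.106 μGy/h
Total = 1.329 + 56.22 + 9.106 = 66.66 μGy/h.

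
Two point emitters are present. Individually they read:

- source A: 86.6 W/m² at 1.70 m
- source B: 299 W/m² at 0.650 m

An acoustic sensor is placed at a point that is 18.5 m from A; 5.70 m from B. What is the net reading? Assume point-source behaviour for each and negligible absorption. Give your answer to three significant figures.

By superposition, sum each source's inverse-square contribution:
A: 86.6 × (1.70/18.5)² = 0.7313 W/m²
B: 299 × (0.650/5.70)² = 3.888 W/m²
Total = 0.7313 + 3.888 = 4.619 W/m².

4.62 W/m²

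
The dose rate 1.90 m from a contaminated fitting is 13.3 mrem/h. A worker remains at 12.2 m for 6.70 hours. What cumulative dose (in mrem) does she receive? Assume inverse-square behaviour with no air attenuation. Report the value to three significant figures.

2.16 mrem

Using I₁d₁² = I₂d₂², rate at 12.2 m:
13.3 × (1.90/12.2)² = 13.3 × 0.02425 = 0.3225 mrem/h.
Dose = rate × time = 0.3225 mrem/h × 6.700 h = 2.161 mrem.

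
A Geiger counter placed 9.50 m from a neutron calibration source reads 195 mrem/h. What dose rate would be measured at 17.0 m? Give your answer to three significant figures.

Since intensity falls as 1/r², scaling from 9.50 m to 17.0 m:
195 × (9.50/17.0)² = 195 × 0.3123 = 60.90 mrem/h.

60.9 mrem/h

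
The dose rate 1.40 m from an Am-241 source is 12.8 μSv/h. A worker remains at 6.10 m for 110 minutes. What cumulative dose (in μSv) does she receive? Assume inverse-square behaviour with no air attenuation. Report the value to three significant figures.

1.24 μSv

Intensity scales as (d₁/d₂)², so rate at 6.10 m:
(1.40/6.10)² = 0.05267, so 12.8 × 0.05267 = 0.6742 μSv/h.
Dose = rate × time = 0.6742 μSv/h × 1.833 h = 1.236 μSv.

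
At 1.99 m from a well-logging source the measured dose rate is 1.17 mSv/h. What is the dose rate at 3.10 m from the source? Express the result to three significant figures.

0.482 mSv/h

Intensity scales as (d₁/d₂)², so scaling from 1.99 m to 3.10 m:
(1.99/3.10)² = 0.4121, so 1.17 × 0.4121 = 0.4822 mSv/h.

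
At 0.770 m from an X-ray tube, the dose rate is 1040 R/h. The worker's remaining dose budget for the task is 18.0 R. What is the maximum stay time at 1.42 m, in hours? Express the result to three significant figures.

0.0589 h

Since intensity falls as 1/r², rate at 1.42 m:
(0.770/1.42)² = 0.2940, so 1040 × 0.2940 = 305.8 R/h.
Stay time = 18.0 R ÷ 305.8 R/h = 0.05886 h.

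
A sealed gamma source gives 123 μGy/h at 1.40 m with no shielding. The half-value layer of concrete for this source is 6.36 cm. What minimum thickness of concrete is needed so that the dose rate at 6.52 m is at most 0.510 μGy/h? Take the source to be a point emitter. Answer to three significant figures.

22.1 cm

At 6.52 m, distance alone gives 123 × (1.40/6.52)² = 123 × 0.04611 = 5.672 μGy/h.
Further attenuation needed: 5.672/0.510 = 11.12.
n = log₂(11.12) = 3.475 half-value layers.
Thickness = 3.475 × 6.36 cm = 22.10 cm.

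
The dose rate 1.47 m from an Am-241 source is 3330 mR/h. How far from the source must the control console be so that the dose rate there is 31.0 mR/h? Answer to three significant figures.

15.2 m

Applying the 1/r² law, d₂ = d₁·√(I₁/I₂).
I₁/I₂ = 3330/31.0 = 107.4, so d₂ = 1.47 × √107.4 = 15.23 m.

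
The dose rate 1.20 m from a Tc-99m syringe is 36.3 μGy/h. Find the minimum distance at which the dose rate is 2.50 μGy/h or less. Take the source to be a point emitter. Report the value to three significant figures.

Using I₁d₁² = I₂d₂², d₂ = d₁·√(I₁/I₂).
I₁/I₂ = 36.3/2.50 = 14.52, so d₂ = 1.20 × √14.52 = 4.573 m.

4.57 m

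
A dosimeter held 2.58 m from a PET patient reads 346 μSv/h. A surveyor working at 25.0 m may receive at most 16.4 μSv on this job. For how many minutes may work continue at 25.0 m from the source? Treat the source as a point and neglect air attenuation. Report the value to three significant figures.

Applying the 1/r² law, rate at 25.0 m:
346 × (2.58/25.0)² = 346 × 0.01065 = 3.685 μSv/h.
Stay time = 16.4 μSv ÷ 3.685 μSv/h = 4.450 h = 267.0 min.

267 min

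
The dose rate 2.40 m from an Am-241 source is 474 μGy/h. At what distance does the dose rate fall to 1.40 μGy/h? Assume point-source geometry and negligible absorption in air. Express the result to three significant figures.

Using I₁d₁² = I₂d₂², d₂ = d₁·√(I₁/I₂).
I₁/I₂ = 474/1.40 = 338.6, so d₂ = 2.40 × √338.6 = 44.16 m.

44.2 m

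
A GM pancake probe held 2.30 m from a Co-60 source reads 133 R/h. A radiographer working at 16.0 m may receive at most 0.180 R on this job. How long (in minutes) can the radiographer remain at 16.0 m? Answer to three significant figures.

Applying the 1/r² law, rate at 16.0 m:
(2.30/16.0)² = 0.02066, so 133 × 0.02066 = 2.748 R/h.
Stay time = 0.180 R ÷ 2.748 R/h = 0.06550 h = 3.930 min.

3.93 min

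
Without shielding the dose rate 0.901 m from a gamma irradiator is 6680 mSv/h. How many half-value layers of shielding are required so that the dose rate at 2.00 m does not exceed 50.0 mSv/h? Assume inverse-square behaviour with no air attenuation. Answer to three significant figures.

4.76 half-value layers

At 2.00 m, distance alone gives 6680 × (0.901/2.00)² = 6680 × 0.2030 = 1356 mSv/h.
Further attenuation needed: 1356/50.0 = 27.12.
n = log₂(27.12) = 4.761 half-value layers.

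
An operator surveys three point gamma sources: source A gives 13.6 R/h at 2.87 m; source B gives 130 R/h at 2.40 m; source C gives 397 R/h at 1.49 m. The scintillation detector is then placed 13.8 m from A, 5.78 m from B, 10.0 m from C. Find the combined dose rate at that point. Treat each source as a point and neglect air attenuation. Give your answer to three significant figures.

31.8 R/h

Each source contributes Iᵢ·(dᵢ/rᵢ)²; contributions add.
A: 13.6 × (2.87/13.8)² = 0.5882 R/h
B: 130 × (2.40/5.78)² = 22.41 R/h
C: 397 × (1.49/10.0)² = 8.814 R/h
Total = 0.5882 + 22.41 + 8.814 = 31.81 R/h.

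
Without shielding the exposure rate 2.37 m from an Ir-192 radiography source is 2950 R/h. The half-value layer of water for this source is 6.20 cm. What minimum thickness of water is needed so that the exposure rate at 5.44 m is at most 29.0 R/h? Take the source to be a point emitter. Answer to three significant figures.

At 5.44 m, distance alone gives 2950 × (2.37/5.44)² = 2950 × 0.1898 = 559.9 R/h.
Further attenuation needed: 559.9/29.0 = 19.31.
n = log₂(19.31) = 4.271 half-value layers.
Thickness = 4.271 × 6.20 cm = 26.48 cm.

26.5 cm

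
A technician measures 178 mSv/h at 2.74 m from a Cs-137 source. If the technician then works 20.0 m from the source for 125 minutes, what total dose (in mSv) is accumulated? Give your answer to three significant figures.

Using I₁d₁² = I₂d₂², rate at 20.0 m:
(2.74/20.0)² = 0.01877, so 178 × 0.01877 = 3.341 mSv/h.
Dose = rate × time = 3.341 mSv/h × 2.083 h = 6.959 mSv.

6.96 mSv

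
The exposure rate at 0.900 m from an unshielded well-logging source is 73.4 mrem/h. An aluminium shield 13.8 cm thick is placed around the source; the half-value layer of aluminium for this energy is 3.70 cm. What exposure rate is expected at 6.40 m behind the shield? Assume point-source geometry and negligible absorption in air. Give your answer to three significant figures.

Distance alone: (0.900/6.40)² = 0.01978, so 73.4 × 0.01978 = 1.452 mrem/h.
Shield: 13.8/3.70 = 3.730 half-value layers → attenuation 2^(−3.730) = 0.07536.
Combined: 1.452 × 0.07536 = 0.1094 mrem/h.

0.109 mrem/h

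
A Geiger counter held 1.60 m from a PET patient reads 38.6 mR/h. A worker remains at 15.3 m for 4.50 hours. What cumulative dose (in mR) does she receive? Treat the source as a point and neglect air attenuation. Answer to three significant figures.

Since intensity falls as 1/r², rate at 15.3 m:
(1.60/15.3)² = 0.01094, so 38.6 × 0.01094 = 0.4223 mR/h.
Dose = rate × time = 0.4223 mR/h × 4.500 h = 1.900 mR.

1.90 mR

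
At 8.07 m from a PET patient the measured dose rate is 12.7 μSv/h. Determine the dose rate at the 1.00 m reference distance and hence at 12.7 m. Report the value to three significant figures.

827 μSv/h; 5.13 μSv/h

By the inverse-square law,
At 1.00 m: 12.7 × (8.07/1.00)² = 12.7 × 65.12 = 827.0 μSv/h
At 12.7 m: 827.0 × (1.00/12.7)² = 827.0 × 0.006200 = 5.127 μSv/h.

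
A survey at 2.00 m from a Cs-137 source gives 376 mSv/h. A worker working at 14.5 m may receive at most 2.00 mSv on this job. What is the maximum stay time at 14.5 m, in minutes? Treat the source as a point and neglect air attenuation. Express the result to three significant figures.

16.8 min

Intensity scales as (d₁/d₂)², so rate at 14.5 m:
(2.00/14.5)² = 0.01902, so 376 × 0.01902 = 7.152 mSv/h.
Stay time = 2.00 mSv ÷ 7.152 mSv/h = 0.2796 h = 16.78 min.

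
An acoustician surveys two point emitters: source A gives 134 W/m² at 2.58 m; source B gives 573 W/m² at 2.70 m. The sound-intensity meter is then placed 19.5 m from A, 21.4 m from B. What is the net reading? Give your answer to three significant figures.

11.5 W/m²

Each source contributes Iᵢ·(dᵢ/rᵢ)²; contributions add.
A: 134 × (2.58/19.5)² = 2.346 W/m²
B: 573 × (2.70/21.4)² = 9.121 W/m²
Total = 2.346 + 9.121 = 11.47 W/m².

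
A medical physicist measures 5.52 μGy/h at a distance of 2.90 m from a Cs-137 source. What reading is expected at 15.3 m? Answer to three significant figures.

0.198 μGy/h

Using I₁d₁² = I₂d₂², the rate at 15.3 m is
5.52 × (2.90/15.3)² = 5.52 × 0.03593 = 0.1983 μGy/h.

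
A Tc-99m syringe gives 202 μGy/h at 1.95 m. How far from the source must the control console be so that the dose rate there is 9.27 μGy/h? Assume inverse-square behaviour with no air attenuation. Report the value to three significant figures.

9.10 m

Since intensity falls as 1/r², d₂ = d₁·√(I₁/I₂).
I₁/I₂ = 202/9.27 = 21.79, so d₂ = 1.95 × √21.79 = 9.103 m.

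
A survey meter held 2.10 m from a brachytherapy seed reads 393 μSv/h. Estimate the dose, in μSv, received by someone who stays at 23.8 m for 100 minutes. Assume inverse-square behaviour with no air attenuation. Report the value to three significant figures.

5.10 μSv

Since intensity falls as 1/r², rate at 23.8 m:
393 × (2.10/23.8)² = 393 × 0.007785 = 3.060 μSv/h.
Dose = rate × time = 3.060 μSv/h × 1.667 h = 5.101 μSv.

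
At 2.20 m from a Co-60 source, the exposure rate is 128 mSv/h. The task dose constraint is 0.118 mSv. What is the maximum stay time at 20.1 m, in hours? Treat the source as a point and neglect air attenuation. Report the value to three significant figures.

Since intensity falls as 1/r², rate at 20.1 m:
128 × (2.20/20.1)² = 128 × 0.01198 = 1.533 mSv/h.
Stay time = 0.118 mSv ÷ 1.533 mSv/h = 0.07697 h.

0.0770 h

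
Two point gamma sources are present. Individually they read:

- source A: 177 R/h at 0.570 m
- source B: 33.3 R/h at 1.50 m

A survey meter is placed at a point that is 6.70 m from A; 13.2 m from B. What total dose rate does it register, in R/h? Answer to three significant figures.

By superposition, sum each source's inverse-square contribution:
A: 177 × (0.570/6.70)² = 1.281 R/h
B: 33.3 × (1.50/13.2)² = 0.4300 R/h
Total = 1.281 + 0.4300 = 1.711 R/h.

1.71 R/h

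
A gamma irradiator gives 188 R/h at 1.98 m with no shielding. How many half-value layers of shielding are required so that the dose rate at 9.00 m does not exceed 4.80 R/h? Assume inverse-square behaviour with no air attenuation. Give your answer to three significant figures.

0.923 half-value layers

At 9.00 m, distance alone gives 188 × (1.98/9.00)² = 188 × 0.04840 = 9.099 R/h.
Further attenuation needed: 9.099/4.80 = 1.896.
n = log₂(1.896) = 0.9230 half-value layers.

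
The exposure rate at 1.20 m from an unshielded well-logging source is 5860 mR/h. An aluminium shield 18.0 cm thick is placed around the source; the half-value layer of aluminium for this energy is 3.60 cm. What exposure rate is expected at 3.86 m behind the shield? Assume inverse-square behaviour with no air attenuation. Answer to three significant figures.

Distance alone: (1.20/3.86)² = 0.09665, so 5860 × 0.09665 = 566.4 mR/h.
Shield: 18.0/3.60 = 5.000 half-value layers → attenuation 2^(−5.000) = 0.03125.
Combined: 566.4 × 0.03125 = 17.70 mR/h.

17.7 mR/h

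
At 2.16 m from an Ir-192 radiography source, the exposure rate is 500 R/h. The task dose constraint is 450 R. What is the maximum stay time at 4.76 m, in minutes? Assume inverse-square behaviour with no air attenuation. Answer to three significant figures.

262 min

Since intensity falls as 1/r², rate at 4.76 m:
(2.16/4.76)² = 0.2059, so 500 × 0.2059 = 103.0 R/h.
Stay time = 450 R ÷ 103.0 R/h = 4.369 h = 262.1 min.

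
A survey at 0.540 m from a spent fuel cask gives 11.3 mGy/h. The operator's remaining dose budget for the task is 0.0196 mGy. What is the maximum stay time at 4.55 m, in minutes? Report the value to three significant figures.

Applying the 1/r² law, rate at 4.55 m:
(0.540/4.55)² = 0.01409, so 11.3 × 0.01409 = 0.1592 mGy/h.
Stay time = 0.0196 mGy ÷ 0.1592 mGy/h = 0.1231 h = 7.386 min.

7.39 min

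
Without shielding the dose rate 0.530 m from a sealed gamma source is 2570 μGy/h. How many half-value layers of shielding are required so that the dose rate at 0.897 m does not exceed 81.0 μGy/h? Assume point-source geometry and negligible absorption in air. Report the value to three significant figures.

3.47 half-value layers

At 0.897 m, distance alone gives 2570 × (0.530/0.897)² = 2570 × 0.3491 = 897.2 μGy/h.
Further attenuation needed: 897.2/81.0 = 11.08.
n = log₂(11.08) = 3.470 half-value layers.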